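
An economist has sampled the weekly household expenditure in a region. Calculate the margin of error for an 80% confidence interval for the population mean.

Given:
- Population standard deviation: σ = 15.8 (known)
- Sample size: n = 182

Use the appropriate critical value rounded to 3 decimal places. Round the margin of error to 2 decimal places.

The population standard deviation σ is known, so use the z-interval margin of error formula.

For 80% confidence, z* = 1.282 (from standard normal table)

Margin of error formula for z-interval: E = z* × σ/√n

E = 1.282 × 15.8/√182
  = 1.282 × 1.171174
  = 1.5014

Rounded to 2 decimal places:

1.50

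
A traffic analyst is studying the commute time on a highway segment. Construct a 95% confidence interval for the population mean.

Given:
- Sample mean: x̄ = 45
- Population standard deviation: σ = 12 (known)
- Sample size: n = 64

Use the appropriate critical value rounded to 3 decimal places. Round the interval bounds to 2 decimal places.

The population standard deviation σ is known, so use a z-interval (standard normal critical value).

For 95% confidence, z* = 1.96 (from standard normal table)

Standard error: SE = σ/√n = 12/√64 = 1.500000

Margin of error: E = z* × SE = 1.96 × 1.500000 = 2.9400

Z-interval: x̄ ± E = 45 ± 2.9400 = (42.0600, 47.9400)

Rounded to 2 decimal places:

(42.06, 47.94)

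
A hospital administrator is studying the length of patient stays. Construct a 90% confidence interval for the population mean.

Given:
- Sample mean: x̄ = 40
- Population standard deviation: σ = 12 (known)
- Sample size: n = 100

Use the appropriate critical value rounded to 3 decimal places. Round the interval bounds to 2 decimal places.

The population standard deviation σ is known, so use a z-interval (standard normal critical value).

For 90% confidence, z* = 1.645 (from standard normal table)

Standard error: SE = σ/√n = 12/√100 = 1.200000

Margin of error: E = z* × SE = 1.645 × 1.200000 = 1.9740

Z-interval: x̄ ± E = 40 ± 1.9740 = (38.0260, 41.9740)

Rounded to 2 decimal places:

(38.03, 41.97)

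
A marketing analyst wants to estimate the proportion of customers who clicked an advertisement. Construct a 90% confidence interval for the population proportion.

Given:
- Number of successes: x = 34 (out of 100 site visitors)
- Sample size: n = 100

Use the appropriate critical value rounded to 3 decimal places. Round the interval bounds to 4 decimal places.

Sample proportion: p̂ = 34/100 = 0.340000

Check conditions for normal approximation:
  np̂ = 34 ≥ 10 ✓
  n(1-p̂) = 66 ≥ 10 ✓

The sample is large enough, so use a z-interval (normal approximation) for the proportion.

For 90% confidence, z* = 1.645 (from standard normal table)

Standard error: SE = √(p̂(1-p̂)/n) = √(0.340000×0.660000/100) = 0.04737088

Margin of error: E = z* × SE = 1.645 × 0.04737088 = 0.077925

Z-interval: p̂ ± E = 0.340000 ± 0.077925 = (0.262075, 0.417925)

Rounded to 4 decimal places:

(0.2621, 0.4179)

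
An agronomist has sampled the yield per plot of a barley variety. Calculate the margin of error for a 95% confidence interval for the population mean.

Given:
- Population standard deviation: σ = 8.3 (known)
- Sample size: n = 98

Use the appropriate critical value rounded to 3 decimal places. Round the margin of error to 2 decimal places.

The population standard deviation σ is known, so use the z-interval margin of error formula.

For 95% confidence, z* = 1.96 (from standard normal table)

Margin of error formula for z-interval: E = z* × σ/√n

E = 1.96 × 8.3/√98
  = 1.96 × 0.838427
  = 1.6433

Rounded to 2 decimal places:

1.64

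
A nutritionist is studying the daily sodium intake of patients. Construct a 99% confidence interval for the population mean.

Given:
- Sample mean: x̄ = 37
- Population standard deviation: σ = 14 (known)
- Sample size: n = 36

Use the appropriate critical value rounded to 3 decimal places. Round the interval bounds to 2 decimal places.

The population standard deviation σ is known, so use a z-interval (standard normal critical value).

For 99% confidence, z* = 2.576 (from standard normal table)

Standard error: SE = σ/√n = 14/√36 = 2.333333

Margin of error: E = z* × SE = 2.576 × 2.333333 = 6.0107

Z-interval: x̄ ± E = 37 ± 6.0107 = (30.9893, 43.0107)

Rounded to 2 decimal places:

(30.99, 43.01)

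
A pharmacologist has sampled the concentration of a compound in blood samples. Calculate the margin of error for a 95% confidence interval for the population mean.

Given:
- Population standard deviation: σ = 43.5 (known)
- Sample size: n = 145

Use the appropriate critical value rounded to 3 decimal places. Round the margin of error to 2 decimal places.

The population standard deviation σ is known, so use the z-interval margin of error formula.

For 95% confidence, z* = 1.96 (from standard normal table)

Margin of error formula for z-interval: E = z* × σ/√n

E = 1.96 × 43.5/√145
  = 1.96 × 3.612478
  = 7.0805

Rounded to 2 decimal places:

7.08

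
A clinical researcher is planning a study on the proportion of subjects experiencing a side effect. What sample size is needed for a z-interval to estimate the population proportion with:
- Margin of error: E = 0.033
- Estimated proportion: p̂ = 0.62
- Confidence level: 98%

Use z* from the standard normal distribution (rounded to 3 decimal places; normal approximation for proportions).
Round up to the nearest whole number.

Using z* for proportion z-interval (normal approximation).

For 98% confidence, z* = 2.326 (from standard normal table)

Sample size formula for proportion z-interval: n = z*²p̂(1-p̂)/E²

n = 2.326² × 0.62 × 0.38 / 0.033²
  = 5.410276 × 0.2356 / 0.001089
  = 1170.4876

Round up to the nearest whole number: n = 1171

1171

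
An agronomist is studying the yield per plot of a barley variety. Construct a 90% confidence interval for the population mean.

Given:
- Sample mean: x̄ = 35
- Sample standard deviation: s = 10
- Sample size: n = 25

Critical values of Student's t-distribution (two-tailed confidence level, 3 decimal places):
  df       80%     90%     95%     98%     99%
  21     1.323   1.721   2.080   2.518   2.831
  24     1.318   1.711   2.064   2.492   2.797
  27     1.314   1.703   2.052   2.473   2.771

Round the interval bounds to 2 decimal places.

The population standard deviation σ is unknown (only the sample standard deviation s is given), so use a t-interval with df = n - 1 = 25 - 1 = 24.

For 90% confidence with df = 24, t* = 1.711 (from t-table)

Standard error: SE = s/√n = 10/√25 = 2.000000

Margin of error: E = t* × SE = 1.711 × 2.000000 = 3.4220

T-interval: x̄ ± E = 35 ± 3.4220 = (31.5780, 38.4220)

Rounded to 2 decimal places:

(31.58, 38.42)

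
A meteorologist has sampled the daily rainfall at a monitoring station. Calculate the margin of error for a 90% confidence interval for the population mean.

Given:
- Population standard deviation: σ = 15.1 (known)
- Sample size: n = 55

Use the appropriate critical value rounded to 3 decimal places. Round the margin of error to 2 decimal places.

The population standard deviation σ is known, so use the z-interval margin of error formula.

For 90% confidence, z* = 1.645 (from standard normal table)

Margin of error formula for z-interval: E = z* × σ/√n

E = 1.645 × 15.1/√55
  = 1.645 × 2.036084
  = 3.3494

Rounded to 2 decimal places:

3.35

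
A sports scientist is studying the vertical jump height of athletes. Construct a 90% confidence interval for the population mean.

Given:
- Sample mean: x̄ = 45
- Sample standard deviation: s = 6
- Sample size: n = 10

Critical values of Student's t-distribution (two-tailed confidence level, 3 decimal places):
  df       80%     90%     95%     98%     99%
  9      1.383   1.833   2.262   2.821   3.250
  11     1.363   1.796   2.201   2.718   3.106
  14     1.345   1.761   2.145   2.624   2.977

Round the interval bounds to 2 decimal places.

The population standard deviation σ is unknown (only the sample standard deviation s is given), so use a t-interval with df = n - 1 = 10 - 1 = 9.

For 90% confidence with df = 9, t* = 1.833 (from t-table)

Standard error: SE = s/√n = 6/√10 = 1.897367

Margin of error: E = t* × SE = 1.833 × 1.897367 = 3.4779

T-interval: x̄ ± E = 45 ± 3.4779 = (41.5221, 48.4779)

Rounded to 2 decimal places:

(41.52, 48.48)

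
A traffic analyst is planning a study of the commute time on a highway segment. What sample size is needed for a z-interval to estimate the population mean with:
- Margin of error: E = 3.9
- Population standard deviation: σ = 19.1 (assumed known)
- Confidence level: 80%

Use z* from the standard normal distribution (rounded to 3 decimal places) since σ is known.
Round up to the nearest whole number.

Using z* since population σ is known (z-interval formula).

For 80% confidence, z* = 1.282 (from standard normal table)

Sample size formula for z-interval: n = (z*σ/E)²

n = (1.282 × 19.1 / 3.9)²
  = (6.278513)²
  = 39.4197

Round up to the nearest whole number: n = 40

40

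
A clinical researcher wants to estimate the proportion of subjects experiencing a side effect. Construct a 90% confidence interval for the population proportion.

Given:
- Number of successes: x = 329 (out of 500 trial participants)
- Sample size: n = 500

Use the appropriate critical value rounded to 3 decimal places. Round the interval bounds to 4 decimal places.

Sample proportion: p̂ = 329/500 = 0.658000

Check conditions for normal approximation:
  np̂ = 329 ≥ 10 ✓
  n(1-p̂) = 171 ≥ 10 ✓

The sample is large enough, so use a z-interval (normal approximation) for the proportion.

For 90% confidence, z* = 1.645 (from standard normal table)

Standard error: SE = √(p̂(1-p̂)/n) = √(0.658000×0.342000/500) = 0.02121490

Margin of error: E = z* × SE = 1.645 × 0.02121490 = 0.034899

Z-interval: p̂ ± E = 0.658000 ± 0.034899 = (0.623101, 0.692899)

Rounded to 4 decimal places:

(0.6231, 0.6929)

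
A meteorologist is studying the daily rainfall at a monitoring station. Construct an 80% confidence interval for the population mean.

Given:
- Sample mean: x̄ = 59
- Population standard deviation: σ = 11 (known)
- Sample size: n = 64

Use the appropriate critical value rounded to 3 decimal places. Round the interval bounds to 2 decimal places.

The population standard deviation σ is known, so use a z-interval (standard normal critical value).

For 80% confidence, z* = 1.282 (from standard normal table)

Standard error: SE = σ/√n = 11/√64 = 1.375000

Margin of error: E = z* × SE = 1.282 × 1.375000 = 1.7628

Z-interval: x̄ ± E = 59 ± 1.7628 = (57.2373, 60.7627)

Rounded to 2 decimal places:

(57.24, 60.76)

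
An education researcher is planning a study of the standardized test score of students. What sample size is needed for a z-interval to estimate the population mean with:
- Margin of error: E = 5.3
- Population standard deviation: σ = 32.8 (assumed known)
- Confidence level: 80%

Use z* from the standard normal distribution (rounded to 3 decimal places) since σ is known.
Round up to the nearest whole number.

Using z* since population σ is known (z-interval formula).

For 80% confidence, z* = 1.282 (from standard normal table)

Sample size formula for z-interval: n = (z*σ/E)²

n = (1.282 × 32.8 / 5.3)²
  = (7.933887)²
  = 62.9466

Round up to the nearest whole number: n = 63

63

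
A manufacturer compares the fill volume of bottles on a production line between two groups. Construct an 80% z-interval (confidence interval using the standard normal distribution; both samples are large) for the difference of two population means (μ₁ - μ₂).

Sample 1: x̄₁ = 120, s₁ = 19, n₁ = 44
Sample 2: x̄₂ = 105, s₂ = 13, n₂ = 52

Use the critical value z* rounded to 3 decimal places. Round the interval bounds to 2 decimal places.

Both samples are large (n₁ = 44 ≥ 30, n₂ = 52 ≥ 30), so a z-interval for the difference of means applies.

Point estimate: x̄₁ - x̄₂ = 120 - 105 = 15

Standard error: SE = √(s₁²/n₁ + s₂²/n₂)
= √(19²/44 + 13²/52)
= √(8.204545 + 3.250000)
= 3.384456

For 80% confidence, z* = 1.282 (from standard normal table)
Margin of error: E = z* × SE = 1.282 × 3.384456 = 4.3389

Z-interval: (x̄₁ - x̄₂) ± E = 15 ± 4.3389 = (10.6611, 19.3389)

Rounded to 2 decimal places:

(10.66, 19.34)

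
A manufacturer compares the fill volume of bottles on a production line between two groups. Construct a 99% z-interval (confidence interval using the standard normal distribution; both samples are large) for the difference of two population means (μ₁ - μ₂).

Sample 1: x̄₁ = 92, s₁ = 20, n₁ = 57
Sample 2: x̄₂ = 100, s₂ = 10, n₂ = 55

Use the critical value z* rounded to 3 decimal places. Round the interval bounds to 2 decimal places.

Both samples are large (n₁ = 57 ≥ 30, n₂ = 55 ≥ 30), so a z-interval for the difference of means applies.

Point estimate: x̄₁ - x̄₂ = 92 - 100 = -8

Standard error: SE = √(s₁²/n₁ + s₂²/n₂)
= √(20²/57 + 10²/55)
= √(7.017544 + 1.818182)
= 2.972495

For 99% confidence, z* = 2.576 (from standard normal table)
Margin of error: E = z* × SE = 2.576 × 2.972495 = 7.6571

Z-interval: (x̄₁ - x̄₂) ± E = -8 ± 7.6571 = (-15.6571, -0.3429)

Rounded to 2 decimal places:

(-15.66, -0.34)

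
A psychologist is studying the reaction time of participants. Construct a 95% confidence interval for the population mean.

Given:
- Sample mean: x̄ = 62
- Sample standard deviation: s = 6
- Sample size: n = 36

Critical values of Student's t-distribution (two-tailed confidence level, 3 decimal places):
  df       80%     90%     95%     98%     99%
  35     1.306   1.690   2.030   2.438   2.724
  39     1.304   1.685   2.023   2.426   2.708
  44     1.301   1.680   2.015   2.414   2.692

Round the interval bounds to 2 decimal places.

The population standard deviation σ is unknown (only the sample standard deviation s is given), so use a t-interval with df = n - 1 = 36 - 1 = 35.

For 95% confidence with df = 35, t* = 2.030 (from t-table)

Standard error: SE = s/√n = 6/√36 = 1.000000

Margin of error: E = t* × SE = 2.030 × 1.000000 = 2.0300

T-interval: x̄ ± E = 62 ± 2.0300 = (59.9700, 64.0300)

Rounded to 2 decimal places:

(59.97, 64.03)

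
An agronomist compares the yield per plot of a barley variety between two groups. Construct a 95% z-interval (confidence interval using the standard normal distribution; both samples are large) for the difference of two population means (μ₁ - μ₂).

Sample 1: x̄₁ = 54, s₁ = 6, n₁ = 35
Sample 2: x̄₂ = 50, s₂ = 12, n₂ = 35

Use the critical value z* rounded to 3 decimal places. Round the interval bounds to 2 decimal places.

Both samples are large (n₁ = 35 ≥ 30, n₂ = 35 ≥ 30), so a z-interval for the difference of means applies.

Point estimate: x̄₁ - x̄₂ = 54 - 50 = 4

Standard error: SE = √(s₁²/n₁ + s₂²/n₂)
= √(6²/35 + 12²/35)
= √(1.028571 + 4.114286)
= 2.267787

For 95% confidence, z* = 1.96 (from standard normal table)
Margin of error: E = z* × SE = 1.96 × 2.267787 = 4.4449

Z-interval: (x̄₁ - x̄₂) ± E = 4 ± 4.4449 = (-0.4449, 8.4449)

Rounded to 2 decimal places:

(-0.44, 8.44)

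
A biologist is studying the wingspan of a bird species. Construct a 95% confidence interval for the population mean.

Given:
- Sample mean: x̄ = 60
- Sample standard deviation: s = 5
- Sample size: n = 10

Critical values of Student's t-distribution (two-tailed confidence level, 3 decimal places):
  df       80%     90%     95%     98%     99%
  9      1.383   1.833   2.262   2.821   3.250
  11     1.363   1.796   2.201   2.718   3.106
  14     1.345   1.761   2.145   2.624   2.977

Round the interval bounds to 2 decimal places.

The population standard deviation σ is unknown (only the sample standard deviation s is given), so use a t-interval with df = n - 1 = 10 - 1 = 9.

For 95% confidence with df = 9, t* = 2.262 (from t-table)

Standard error: SE = s/√n = 5/√10 = 1.581139

Margin of error: E = t* × SE = 2.262 × 1.581139 = 3.5765

T-interval: x̄ ± E = 60 ± 3.5765 = (56.4235, 63.5765)

Rounded to 2 decimal places:

(56.42, 63.58)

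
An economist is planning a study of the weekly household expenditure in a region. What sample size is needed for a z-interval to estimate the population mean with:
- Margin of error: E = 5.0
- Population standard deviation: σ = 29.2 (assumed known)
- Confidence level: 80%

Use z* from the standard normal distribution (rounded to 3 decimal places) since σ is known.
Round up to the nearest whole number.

Using z* since population σ is known (z-interval formula).

For 80% confidence, z* = 1.282 (from standard normal table)

Sample size formula for z-interval: n = (z*σ/E)²

n = (1.282 × 29.2 / 5.0)²
  = (7.486880)²
  = 56.0534

Round up to the nearest whole number: n = 57

57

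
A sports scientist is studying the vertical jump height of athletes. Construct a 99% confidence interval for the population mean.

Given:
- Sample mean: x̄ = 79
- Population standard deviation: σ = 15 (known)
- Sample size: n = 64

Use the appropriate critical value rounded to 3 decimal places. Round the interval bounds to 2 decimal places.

The population standard deviation σ is known, so use a z-interval (standard normal critical value).

For 99% confidence, z* = 2.576 (from standard normal table)

Standard error: SE = σ/√n = 15/√64 = 1.875000

Margin of error: E = z* × SE = 2.576 × 1.875000 = 4.8300

Z-interval: x̄ ± E = 79 ± 4.8300 = (74.1700, 83.8300)

Rounded to 2 decimal places:

(74.17, 83.83)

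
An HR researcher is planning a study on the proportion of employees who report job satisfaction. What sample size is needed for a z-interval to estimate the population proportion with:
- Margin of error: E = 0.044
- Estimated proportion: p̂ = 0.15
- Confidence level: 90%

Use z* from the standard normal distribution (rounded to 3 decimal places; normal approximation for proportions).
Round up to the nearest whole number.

Using z* for proportion z-interval (normal approximation).

For 90% confidence, z* = 1.645 (from standard normal table)

Sample size formula for proportion z-interval: n = z*²p̂(1-p̂)/E²

n = 1.645² × 0.15 × 0.85 / 0.044²
  = 2.706025 × 0.1275 / 0.001936
  = 178.2119

Round up to the nearest whole number: n = 179

179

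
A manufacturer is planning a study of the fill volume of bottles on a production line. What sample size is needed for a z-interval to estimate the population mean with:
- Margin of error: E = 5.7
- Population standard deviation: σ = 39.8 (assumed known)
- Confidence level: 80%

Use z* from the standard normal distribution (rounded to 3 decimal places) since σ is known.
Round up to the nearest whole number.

Using z* since population σ is known (z-interval formula).

For 80% confidence, z* = 1.282 (from standard normal table)

Sample size formula for z-interval: n = (z*σ/E)²

n = (1.282 × 39.8 / 5.7)²
  = (8.951509)²
  = 80.1295

Round up to the nearest whole number: n = 81

81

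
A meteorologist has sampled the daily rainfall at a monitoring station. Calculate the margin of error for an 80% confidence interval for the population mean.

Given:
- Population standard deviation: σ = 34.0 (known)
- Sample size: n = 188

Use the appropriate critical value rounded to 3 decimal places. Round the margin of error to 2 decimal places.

The population standard deviation σ is known, so use the z-interval margin of error formula.

For 80% confidence, z* = 1.282 (from standard normal table)

Margin of error formula for z-interval: E = z* × σ/√n

E = 1.282 × 34.0/√188
  = 1.282 × 2.479705
  = 3.1790

Rounded to 2 decimal places:

3.18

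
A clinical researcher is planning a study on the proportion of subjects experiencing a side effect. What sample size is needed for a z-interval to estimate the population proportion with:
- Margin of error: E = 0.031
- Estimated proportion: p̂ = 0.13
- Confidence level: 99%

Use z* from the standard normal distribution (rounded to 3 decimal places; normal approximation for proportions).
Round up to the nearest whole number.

Using z* for proportion z-interval (normal approximation).

For 99% confidence, z* = 2.576 (from standard normal table)

Sample size formula for proportion z-interval: n = z*²p̂(1-p̂)/E²

n = 2.576² × 0.13 × 0.87 / 0.031²
  = 6.635776 × 0.1131 / 0.000961
  = 780.9639

Round up to the nearest whole number: n = 781

781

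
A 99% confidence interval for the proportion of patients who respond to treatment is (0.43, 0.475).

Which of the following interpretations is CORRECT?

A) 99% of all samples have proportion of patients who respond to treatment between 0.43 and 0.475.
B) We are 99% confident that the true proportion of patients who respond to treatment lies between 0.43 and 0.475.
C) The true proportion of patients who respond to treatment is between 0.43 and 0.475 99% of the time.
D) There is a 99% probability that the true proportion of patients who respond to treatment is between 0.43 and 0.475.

A confidence interval represents our confidence in the procedure, not a probability statement about the parameter.

Key concept: If we repeated this sampling process many times and computed a 99% CI each time, about 99% of those intervals would contain the true population parameter.

For this specific interval (0.43, 0.475):
- Midpoint (point estimate): 0.4525
- Margin of error: 0.0225

The correct interpretation is the one stating confidence that the true parameter lies in the interval — option B.

B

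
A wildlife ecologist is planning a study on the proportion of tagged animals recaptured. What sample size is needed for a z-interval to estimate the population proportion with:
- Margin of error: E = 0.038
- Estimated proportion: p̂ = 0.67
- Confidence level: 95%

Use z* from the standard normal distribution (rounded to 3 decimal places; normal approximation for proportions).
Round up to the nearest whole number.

Using z* for proportion z-interval (normal approximation).

For 95% confidence, z* = 1.96 (from standard normal table)

Sample size formula for proportion z-interval: n = z*²p̂(1-p̂)/E²

n = 1.96² × 0.67 × 0.33 / 0.038²
  = 3.8416 × 0.2211 / 0.001444
  = 588.2117

Round up to the nearest whole number: n = 589

589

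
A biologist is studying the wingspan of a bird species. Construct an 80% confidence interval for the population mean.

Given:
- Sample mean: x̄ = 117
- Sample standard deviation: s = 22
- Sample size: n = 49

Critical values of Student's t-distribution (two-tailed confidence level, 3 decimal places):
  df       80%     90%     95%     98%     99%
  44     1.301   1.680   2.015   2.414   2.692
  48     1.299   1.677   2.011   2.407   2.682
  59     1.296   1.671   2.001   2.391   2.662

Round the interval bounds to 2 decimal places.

The population standard deviation σ is unknown (only the sample standard deviation s is given), so use a t-interval with df = n - 1 = 49 - 1 = 48.

For 80% confidence with df = 48, t* = 1.299 (from t-table)

Standard error: SE = s/√n = 22/√49 = 3.142857

Margin of error: E = t* × SE = 1.299 × 3.142857 = 4.0826

T-interval: x̄ ± E = 117 ± 4.0826 = (112.9174, 121.0826)

Rounded to 2 decimal places:

(112.92, 121.08)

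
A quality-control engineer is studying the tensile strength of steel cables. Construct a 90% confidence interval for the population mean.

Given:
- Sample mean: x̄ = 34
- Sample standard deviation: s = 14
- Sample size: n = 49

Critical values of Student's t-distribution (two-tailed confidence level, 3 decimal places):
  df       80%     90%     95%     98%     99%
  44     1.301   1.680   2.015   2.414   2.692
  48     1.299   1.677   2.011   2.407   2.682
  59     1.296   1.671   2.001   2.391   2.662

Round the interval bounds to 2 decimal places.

The population standard deviation σ is unknown (only the sample standard deviation s is given), so use a t-interval with df = n - 1 = 49 - 1 = 48.

For 90% confidence with df = 48, t* = 1.677 (from t-table)

Standard error: SE = s/√n = 14/√49 = 2.000000

Margin of error: E = t* × SE = 1.677 × 2.000000 = 3.3540

T-interval: x̄ ± E = 34 ± 3.3540 = (30.6460, 37.3540)

Rounded to 2 decimal places:

(30.65, 37.35)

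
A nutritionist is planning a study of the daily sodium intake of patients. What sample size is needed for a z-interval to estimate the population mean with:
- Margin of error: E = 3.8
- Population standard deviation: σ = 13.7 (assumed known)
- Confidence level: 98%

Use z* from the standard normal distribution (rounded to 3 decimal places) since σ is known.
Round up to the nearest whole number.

Using z* since population σ is known (z-interval formula).

For 98% confidence, z* = 2.326 (from standard normal table)

Sample size formula for z-interval: n = (z*σ/E)²

n = (2.326 × 13.7 / 3.8)²
  = (8.385842)²
  = 70.3223

Round up to the nearest whole number: n = 71

71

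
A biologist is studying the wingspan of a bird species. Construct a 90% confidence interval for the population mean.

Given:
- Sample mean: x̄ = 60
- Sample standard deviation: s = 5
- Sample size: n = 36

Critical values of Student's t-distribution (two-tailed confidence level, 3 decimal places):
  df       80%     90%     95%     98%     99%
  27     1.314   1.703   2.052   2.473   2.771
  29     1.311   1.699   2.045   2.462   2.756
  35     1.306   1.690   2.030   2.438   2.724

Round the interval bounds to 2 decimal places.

The population standard deviation σ is unknown (only the sample standard deviation s is given), so use a t-interval with df = n - 1 = 36 - 1 = 35.

For 90% confidence with df = 35, t* = 1.690 (from t-table)

Standard error: SE = s/√n = 5/√36 = 0.833333

Margin of error: E = t* × SE = 1.690 × 0.833333 = 1.4083

T-interval: x̄ ± E = 60 ± 1.4083 = (58.5917, 61.4083)

Rounded to 2 decimal places:

(58.59, 61.41)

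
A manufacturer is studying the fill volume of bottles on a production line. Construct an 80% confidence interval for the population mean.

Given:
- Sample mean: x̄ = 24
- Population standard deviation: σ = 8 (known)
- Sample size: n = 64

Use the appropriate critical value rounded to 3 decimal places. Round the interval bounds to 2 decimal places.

The population standard deviation σ is known, so use a z-interval (standard normal critical value).

For 80% confidence, z* = 1.282 (from standard normal table)

Standard error: SE = σ/√n = 8/√64 = 1.000000

Margin of error: E = z* × SE = 1.282 × 1.000000 = 1.2820

Z-interval: x̄ ± E = 24 ± 1.2820 = (22.7180, 25.2820)

Rounded to 2 decimal places:

(22.72, 25.28)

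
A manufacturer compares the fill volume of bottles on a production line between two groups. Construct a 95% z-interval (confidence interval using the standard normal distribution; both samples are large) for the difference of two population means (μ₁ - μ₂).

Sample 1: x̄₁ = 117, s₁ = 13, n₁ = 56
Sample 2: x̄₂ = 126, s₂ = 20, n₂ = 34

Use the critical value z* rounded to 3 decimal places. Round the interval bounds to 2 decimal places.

Both samples are large (n₁ = 56 ≥ 30, n₂ = 34 ≥ 30), so a z-interval for the difference of means applies.

Point estimate: x̄₁ - x̄₂ = 117 - 126 = -9

Standard error: SE = √(s₁²/n₁ + s₂²/n₂)
= √(13²/56 + 20²/34)
= √(3.017857 + 11.764706)
= 3.844810

For 95% confidence, z* = 1.96 (from standard normal table)
Margin of error: E = z* × SE = 1.96 × 3.844810 = 7.5358

Z-interval: (x̄₁ - x̄₂) ± E = -9 ± 7.5358 = (-16.5358, -1.4642)

Rounded to 2 decimal places:

(-16.54, -1.46)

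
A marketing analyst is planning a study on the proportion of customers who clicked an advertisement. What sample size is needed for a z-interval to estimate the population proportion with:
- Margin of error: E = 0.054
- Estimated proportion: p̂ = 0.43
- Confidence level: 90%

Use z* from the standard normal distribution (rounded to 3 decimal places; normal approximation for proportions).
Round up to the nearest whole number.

Using z* for proportion z-interval (normal approximation).

For 90% confidence, z* = 1.645 (from standard normal table)

Sample size formula for proportion z-interval: n = z*²p̂(1-p̂)/E²

n = 1.645² × 0.43 × 0.57 / 0.054²
  = 2.706025 × 0.2451 / 0.002916
  = 227.4509

Round up to the nearest whole number: n = 228

228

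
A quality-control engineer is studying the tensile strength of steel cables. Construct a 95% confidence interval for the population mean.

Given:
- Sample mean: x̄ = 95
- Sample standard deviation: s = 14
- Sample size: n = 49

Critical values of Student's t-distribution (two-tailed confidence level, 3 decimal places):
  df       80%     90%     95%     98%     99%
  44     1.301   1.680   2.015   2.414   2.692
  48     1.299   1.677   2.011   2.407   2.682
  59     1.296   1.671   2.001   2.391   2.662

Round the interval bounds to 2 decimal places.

The population standard deviation σ is unknown (only the sample standard deviation s is given), so use a t-interval with df = n - 1 = 49 - 1 = 48.

For 95% confidence with df = 48, t* = 2.011 (from t-table)

Standard error: SE = s/√n = 14/√49 = 2.000000

Margin of error: E = t* × SE = 2.011 × 2.000000 = 4.0220

T-interval: x̄ ± E = 95 ± 4.0220 = (90.9780, 99.0220)

Rounded to 2 decimal places:

(90.98, 99.02)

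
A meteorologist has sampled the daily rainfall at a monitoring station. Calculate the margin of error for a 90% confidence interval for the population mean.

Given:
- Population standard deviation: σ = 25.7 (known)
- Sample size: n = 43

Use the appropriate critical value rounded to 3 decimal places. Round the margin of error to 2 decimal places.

The population standard deviation σ is known, so use the z-interval margin of error formula.

For 90% confidence, z* = 1.645 (from standard normal table)

Margin of error formula for z-interval: E = z* × σ/√n

E = 1.645 × 25.7/√43
  = 1.645 × 3.919213
  = 6.4471

Rounded to 2 decimal places:

6.45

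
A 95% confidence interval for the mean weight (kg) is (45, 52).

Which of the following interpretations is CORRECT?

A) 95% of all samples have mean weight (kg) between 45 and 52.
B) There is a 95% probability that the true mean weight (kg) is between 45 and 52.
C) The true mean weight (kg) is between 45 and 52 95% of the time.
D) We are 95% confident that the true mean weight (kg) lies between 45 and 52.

A confidence interval represents our confidence in the procedure, not a probability statement about the parameter.

Key concept: If we repeated this sampling process many times and computed a 95% CI each time, about 95% of those intervals would contain the true population parameter.

For this specific interval (45, 52):
- Midpoint (point estimate): 48.5
- Margin of error: 3.5

The correct interpretation is the one stating confidence that the true parameter lies in the interval — option D.

D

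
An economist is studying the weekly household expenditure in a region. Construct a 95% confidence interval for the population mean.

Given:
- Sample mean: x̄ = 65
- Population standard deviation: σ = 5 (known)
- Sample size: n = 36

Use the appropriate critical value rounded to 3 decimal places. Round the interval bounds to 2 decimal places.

The population standard deviation σ is known, so use a z-interval (standard normal critical value).

For 95% confidence, z* = 1.96 (from standard normal table)

Standard error: SE = σ/√n = 5/√36 = 0.833333

Margin of error: E = z* × SE = 1.96 × 0.833333 = 1.6333

Z-interval: x̄ ± E = 65 ± 1.6333 = (63.3667, 66.6333)

Rounded to 2 decimal places:

(63.37, 66.63)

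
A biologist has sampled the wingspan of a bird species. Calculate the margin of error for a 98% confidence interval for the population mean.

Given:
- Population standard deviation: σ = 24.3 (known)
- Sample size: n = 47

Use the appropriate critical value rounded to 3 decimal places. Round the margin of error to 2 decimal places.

The population standard deviation σ is known, so use the z-interval margin of error formula.

For 98% confidence, z* = 2.326 (from standard normal table)

Margin of error formula for z-interval: E = z* × σ/√n

E = 2.326 × 24.3/√47
  = 2.326 × 3.544519
  = 8.2446

Rounded to 2 decimal places:

8.24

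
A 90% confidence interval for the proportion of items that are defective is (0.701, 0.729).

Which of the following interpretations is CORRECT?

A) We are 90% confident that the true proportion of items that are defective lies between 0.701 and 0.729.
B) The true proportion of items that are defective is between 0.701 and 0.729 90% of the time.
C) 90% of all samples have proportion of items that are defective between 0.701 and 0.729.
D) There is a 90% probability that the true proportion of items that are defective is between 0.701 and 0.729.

A confidence interval represents our confidence in the procedure, not a probability statement about the parameter.

Key concept: If we repeated this sampling process many times and computed a 90% CI each time, about 90% of those intervals would contain the true population parameter.

For this specific interval (0.701, 0.729):
- Midpoint (point estimate): 0.715
- Margin of error: 0.014

The correct interpretation is the one stating confidence that the true parameter lies in the interval — option A.

A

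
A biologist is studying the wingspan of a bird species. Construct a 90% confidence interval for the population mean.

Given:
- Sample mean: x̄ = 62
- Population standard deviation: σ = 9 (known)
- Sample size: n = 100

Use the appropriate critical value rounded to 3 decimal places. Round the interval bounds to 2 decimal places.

The population standard deviation σ is known, so use a z-interval (standard normal critical value).

For 90% confidence, z* = 1.645 (from standard normal table)

Standard error: SE = σ/√n = 9/√100 = 0.900000

Margin of error: E = z* × SE = 1.645 × 0.900000 = 1.4805

Z-interval: x̄ ± E = 62 ± 1.4805 = (60.5195, 63.4805)

Rounded to 2 decimal places:

(60.52, 63.48)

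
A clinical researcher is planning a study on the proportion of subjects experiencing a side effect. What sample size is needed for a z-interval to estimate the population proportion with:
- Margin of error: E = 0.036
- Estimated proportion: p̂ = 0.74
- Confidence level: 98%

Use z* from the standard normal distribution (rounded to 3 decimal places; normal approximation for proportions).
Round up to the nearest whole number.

Using z* for proportion z-interval (normal approximation).

For 98% confidence, z* = 2.326 (from standard normal table)

Sample size formula for proportion z-interval: n = z*²p̂(1-p̂)/E²

n = 2.326² × 0.74 × 0.26 / 0.036²
  = 5.410276 × 0.1924 / 0.001296
  = 803.1922

Round up to the nearest whole number: n = 804

804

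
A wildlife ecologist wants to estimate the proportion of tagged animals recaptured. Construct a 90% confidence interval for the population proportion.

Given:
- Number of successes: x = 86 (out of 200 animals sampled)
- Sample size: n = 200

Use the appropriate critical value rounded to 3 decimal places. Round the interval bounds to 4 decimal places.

Sample proportion: p̂ = 86/200 = 0.430000

Check conditions for normal approximation:
  np̂ = 86 ≥ 10 ✓
  n(1-p̂) = 114 ≥ 10 ✓

The sample is large enough, so use a z-interval (normal approximation) for the proportion.

For 90% confidence, z* = 1.645 (from standard normal table)

Standard error: SE = √(p̂(1-p̂)/n) = √(0.430000×0.570000/200) = 0.03500714

Margin of error: E = z* × SE = 1.645 × 0.03500714 = 0.057587

Z-interval: p̂ ± E = 0.430000 ± 0.057587 = (0.372413, 0.487587)

Rounded to 4 decimal places:

(0.3724, 0.4876)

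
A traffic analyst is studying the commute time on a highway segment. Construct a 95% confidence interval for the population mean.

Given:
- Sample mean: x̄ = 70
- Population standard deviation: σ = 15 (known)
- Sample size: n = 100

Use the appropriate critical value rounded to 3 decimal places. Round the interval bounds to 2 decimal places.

The population standard deviation σ is known, so use a z-interval (standard normal critical value).

For 95% confidence, z* = 1.96 (from standard normal table)

Standard error: SE = σ/√n = 15/√100 = 1.500000

Margin of error: E = z* × SE = 1.96 × 1.500000 = 2.9400

Z-interval: x̄ ± E = 70 ± 2.9400 = (67.0600, 72.9400)

Rounded to 2 decimal places:

(67.06, 72.94)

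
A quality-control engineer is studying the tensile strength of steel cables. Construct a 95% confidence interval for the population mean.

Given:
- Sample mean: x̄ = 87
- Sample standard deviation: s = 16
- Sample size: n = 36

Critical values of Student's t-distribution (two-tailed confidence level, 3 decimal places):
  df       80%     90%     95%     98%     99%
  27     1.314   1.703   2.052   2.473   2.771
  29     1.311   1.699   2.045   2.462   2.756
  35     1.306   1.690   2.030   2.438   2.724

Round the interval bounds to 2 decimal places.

The population standard deviation σ is unknown (only the sample standard deviation s is given), so use a t-interval with df = n - 1 = 36 - 1 = 35.

For 95% confidence with df = 35, t* = 2.030 (from t-table)

Standard error: SE = s/√n = 16/√36 = 2.666667

Margin of error: E = t* × SE = 2.030 × 2.666667 = 5.4133

T-interval: x̄ ± E = 87 ± 5.4133 = (81.5867, 92.4133)

Rounded to 2 decimal places:

(81.59, 92.41)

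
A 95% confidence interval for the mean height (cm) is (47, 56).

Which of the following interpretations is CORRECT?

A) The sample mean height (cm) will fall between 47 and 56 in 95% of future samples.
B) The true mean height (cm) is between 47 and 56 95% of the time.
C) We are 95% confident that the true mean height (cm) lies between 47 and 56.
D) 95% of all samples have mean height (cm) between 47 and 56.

A confidence interval represents our confidence in the procedure, not a probability statement about the parameter.

Key concept: If we repeated this sampling process many times and computed a 95% CI each time, about 95% of those intervals would contain the true population parameter.

For this specific interval (47, 56):
- Midpoint (point estimate): 51.5
- Margin of error: 4.5

The correct interpretation is the one stating confidence that the true parameter lies in the interval — option C.

C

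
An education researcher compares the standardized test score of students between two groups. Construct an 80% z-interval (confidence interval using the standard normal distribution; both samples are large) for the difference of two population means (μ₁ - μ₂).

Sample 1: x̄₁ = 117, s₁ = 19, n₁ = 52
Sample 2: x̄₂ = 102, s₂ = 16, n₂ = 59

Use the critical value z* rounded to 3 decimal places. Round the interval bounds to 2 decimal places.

Both samples are large (n₁ = 52 ≥ 30, n₂ = 59 ≥ 30), so a z-interval for the difference of means applies.

Point estimate: x̄₁ - x̄₂ = 117 - 102 = 15

Standard error: SE = √(s₁²/n₁ + s₂²/n₂)
= √(19²/52 + 16²/59)
= √(6.942308 + 4.338983)
= 3.358763

For 80% confidence, z* = 1.282 (from standard normal table)
Margin of error: E = z* × SE = 1.282 × 3.358763 = 4.3059

Z-interval: (x̄₁ - x̄₂) ± E = 15 ± 4.3059 = (10.6941, 19.3059)

Rounded to 2 decimal places:

(10.69, 19.31)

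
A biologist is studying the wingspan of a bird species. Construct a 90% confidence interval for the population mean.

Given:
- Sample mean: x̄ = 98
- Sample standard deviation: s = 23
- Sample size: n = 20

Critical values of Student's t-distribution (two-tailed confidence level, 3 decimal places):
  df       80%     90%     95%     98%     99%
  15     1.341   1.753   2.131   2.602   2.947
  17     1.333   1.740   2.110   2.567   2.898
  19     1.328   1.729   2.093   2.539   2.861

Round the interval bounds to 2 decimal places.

The population standard deviation σ is unknown (only the sample standard deviation s is given), so use a t-interval with df = n - 1 = 20 - 1 = 19.

For 90% confidence with df = 19, t* = 1.729 (from t-table)

Standard error: SE = s/√n = 23/√20 = 5.142956

Margin of error: E = t* × SE = 1.729 × 5.142956 = 8.8922

T-interval: x̄ ± E = 98 ± 8.8922 = (89.1078, 106.8922)

Rounded to 2 decimal places:

(89.11, 106.89)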